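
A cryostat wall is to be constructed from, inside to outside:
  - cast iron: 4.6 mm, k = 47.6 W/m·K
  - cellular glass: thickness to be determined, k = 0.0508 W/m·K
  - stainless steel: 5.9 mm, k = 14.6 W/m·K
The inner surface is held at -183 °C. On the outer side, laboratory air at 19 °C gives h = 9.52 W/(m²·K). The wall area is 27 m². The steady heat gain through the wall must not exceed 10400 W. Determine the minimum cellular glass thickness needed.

L ≈ 21.3 mm

Treating each layer as a thermal resistance in series:
R_cast iron = L/(kA) = 0.0046/(47.6×27) = 3.579×10^-6 K/W
R_stainless steel = L/(kA) = 0.0059/(14.6×27) = 1.497×10^-5 K/W
R_outer film = 1/(h_o·A) = 1/(9.52×27) = 0.00389 K/W
Sum of the known resistances R_other = 0.003909 K/W
Required total resistance R_tot = ΔT/Q_allow = 202/10400 = 0.01942 K/W
R_cellular glass = R_tot − R_other = 0.01551 K/W
L = R·k·A = 0.01551×0.0508×27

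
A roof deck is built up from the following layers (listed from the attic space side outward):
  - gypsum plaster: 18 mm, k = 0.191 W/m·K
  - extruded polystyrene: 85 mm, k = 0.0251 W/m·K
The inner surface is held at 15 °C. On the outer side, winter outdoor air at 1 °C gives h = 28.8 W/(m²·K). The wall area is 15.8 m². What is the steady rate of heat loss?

Q ≈ 62.9 W

Thermal resistances in series:
R_gypsum plaster = L/(kA) = 0.018/(0.191×15.8) = 0.005965 K/W
R_extruded polystyrene = L/(kA) = 0.085/(0.0251×15.8) = 0.2143 K/W
R_outer film = 1/(h_o·A) = 1/(28.8×15.8) = 0.002198 K/W
R_total = 0.2225 K/W
Q = ΔT / R_total = 14 / 0.2225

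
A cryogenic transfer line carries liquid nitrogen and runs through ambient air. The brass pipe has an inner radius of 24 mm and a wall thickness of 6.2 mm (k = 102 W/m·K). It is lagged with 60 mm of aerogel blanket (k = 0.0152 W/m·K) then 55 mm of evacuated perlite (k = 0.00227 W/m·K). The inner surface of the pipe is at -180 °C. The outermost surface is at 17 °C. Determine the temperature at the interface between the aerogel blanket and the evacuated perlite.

For a radial system each layer contributes R = ln(r_out/r_in)/(2πkL); films add R = 1/(hA).
R_brass pipe wall = ln(30.2/24)/(2π×102×1) = 3.585×10^-4 K/W
R_aerogel blanket = ln(90.2/30.2)/(2π×0.0152×1) = 11.46 K/W
R_evacuated perlite = ln(145.2/90.2)/(2π×0.00227×1) = 33.38 K/W
R_total = 44.84 K/W
Q = ΔT/R_total = 197/44.84
Q = 4.39 W/m
T_interface = T_inner + Q·ΣR(inner→interface) = -180 + 4.39×11.46

T ≈ -130 °C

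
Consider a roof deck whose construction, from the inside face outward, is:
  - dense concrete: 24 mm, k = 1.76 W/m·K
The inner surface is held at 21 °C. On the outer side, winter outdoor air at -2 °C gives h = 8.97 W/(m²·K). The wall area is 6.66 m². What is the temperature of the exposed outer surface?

Treating each layer as a thermal resistance in series:
R_dense concrete = L/(kA) = 0.024/(1.76×6.66) = 0.002048 K/W
R_outer film = 1/(h_o·A) = 1/(8.97×6.66) = 0.01674 K/W
R_total = 0.01879 K/W;  Q = ΔT/R_total = 23/0.01879 = 1224 W
T_interface = T_inner − Q·ΣR(inner→interface) = 21 − 1220×0.002048

T ≈ 18.5 °C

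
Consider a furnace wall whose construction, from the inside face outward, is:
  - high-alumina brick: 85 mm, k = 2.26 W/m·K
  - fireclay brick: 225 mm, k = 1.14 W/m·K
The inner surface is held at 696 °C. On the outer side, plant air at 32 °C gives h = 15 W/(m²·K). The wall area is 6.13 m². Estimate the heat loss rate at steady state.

Model the wall as resistances in series:
R_high-alumina brick = L/(kA) = 0.085/(2.26×6.13) = 0.006136 K/W
R_fireclay brick = L/(kA) = 0.225/(1.14×6.13) = 0.0322 K/W
R_outer film = 1/(h_o·A) = 1/(15×6.13) = 0.01088 K/W
R_total = 0.04921 K/W
Q = ΔT / R_total = 664 / 0.04921

Q ≈ 13500 W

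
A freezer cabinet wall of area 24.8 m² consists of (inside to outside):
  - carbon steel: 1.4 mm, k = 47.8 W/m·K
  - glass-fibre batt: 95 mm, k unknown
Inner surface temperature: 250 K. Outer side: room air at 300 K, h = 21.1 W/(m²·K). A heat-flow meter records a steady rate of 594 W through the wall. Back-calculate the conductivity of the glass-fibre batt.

k ≈ 0.0466 W/(m·K)

Series thermal resistances:
R_carbon steel = L/(kA) = 0.0014/(47.8×24.8) = 1.181×10^-6 K/W
R_outer film = 1/(h_o·A) = 1/(21.1×24.8) = 0.001911 K/W
Sum of known resistances R_other = 0.001912 K/W
Total R = ΔT/Q = 50/594 = 0.08418 K/W
R_glass-fibre batt = R_total − R_other = 0.08226 K/W
k = L/(R·A) = 0.095/(0.08226×24.8)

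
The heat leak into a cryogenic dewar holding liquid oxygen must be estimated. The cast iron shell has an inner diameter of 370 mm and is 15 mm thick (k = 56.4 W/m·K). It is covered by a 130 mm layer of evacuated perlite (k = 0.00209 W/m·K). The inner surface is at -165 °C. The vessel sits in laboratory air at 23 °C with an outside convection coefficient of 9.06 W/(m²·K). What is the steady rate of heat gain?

For a spherical shell R = (1/r₁ − 1/r₂)/(4πk); film R = 1/(h·4πr²). In series:
R_cast iron shell = (1/0.185 − 1/0.2)/(4π×56.4) = 5.72×10^-4 K/W
R_evacuated perlite = (1/0.2 − 1/0.33)/(4π×0.00209) = 75 K/W
R_outer film = 1/(h·4πr_o²) = 1/(9.06×4π×0.33²) = 0.08066 K/W
R_total = 75.08 K/W
Q = ΔT/R_total = 188/75.08

Q ≈ 2.5 W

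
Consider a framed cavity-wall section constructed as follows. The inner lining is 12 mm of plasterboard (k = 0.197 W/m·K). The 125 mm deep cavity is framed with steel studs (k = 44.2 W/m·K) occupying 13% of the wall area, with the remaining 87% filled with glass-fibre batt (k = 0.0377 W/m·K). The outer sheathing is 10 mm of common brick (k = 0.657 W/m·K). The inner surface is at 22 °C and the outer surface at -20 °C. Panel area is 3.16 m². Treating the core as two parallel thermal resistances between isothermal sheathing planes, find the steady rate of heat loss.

Sheathing layers in series; stud and cavity paths in parallel between them.
R_inner = 0.012/(0.197×3.16) = 0.01928 K/W
R_stud  = 0.125/(44.2×0.13×3.16) = 0.006884 K/W
R_cav   = 0.125/(0.0377×0.87×3.16) = 1.206 K/W
1/R_core = 1/R_stud + 1/R_cav → R_core = 0.006845 K/W
R_outer = 0.01/(0.657×3.16) = 0.004817 K/W
R_total = 0.03094 K/W
Q = ΔT/R_total = 42/0.03094

Q ≈ 1360 W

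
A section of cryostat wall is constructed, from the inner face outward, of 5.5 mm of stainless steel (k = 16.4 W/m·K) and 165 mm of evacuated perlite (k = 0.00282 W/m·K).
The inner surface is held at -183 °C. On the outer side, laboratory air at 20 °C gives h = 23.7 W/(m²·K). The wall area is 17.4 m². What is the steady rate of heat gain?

Using the resistance-network approach (series):
R_stainless steel = L/(kA) = 0.0055/(16.4×17.4) = 1.927×10^-5 K/W
R_evacuated perlite = L/(kA) = 0.165/(0.00282×17.4) = 3.363 K/W
R_outer film = 1/(h_o·A) = 1/(23.7×17.4) = 0.002425 K/W
R_total = 3.365 K/W
Q = ΔT / R_total = 203 / 3.365

Q ≈ 60.3 W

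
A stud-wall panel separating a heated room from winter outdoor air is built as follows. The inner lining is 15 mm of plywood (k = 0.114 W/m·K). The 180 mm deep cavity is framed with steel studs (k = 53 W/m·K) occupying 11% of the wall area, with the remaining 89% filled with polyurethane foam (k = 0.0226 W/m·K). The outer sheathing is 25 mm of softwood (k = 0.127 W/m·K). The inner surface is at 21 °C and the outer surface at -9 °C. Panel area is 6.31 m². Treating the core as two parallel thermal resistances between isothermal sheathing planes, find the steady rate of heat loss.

Q ≈ 527 W

Sheathing layers in series; stud and cavity paths in parallel between them.
R_inner = 0.015/(0.114×6.31) = 0.02085 K/W
R_stud  = 0.18/(53×0.11×6.31) = 0.004893 K/W
R_cav   = 0.18/(0.0226×0.89×6.31) = 1.418 K/W
1/R_core = 1/R_stud + 1/R_cav → R_core = 0.004876 K/W
R_outer = 0.025/(0.127×6.31) = 0.0312 K/W
R_total = 0.05693 K/W
Q = ΔT/R_total = 30/0.05693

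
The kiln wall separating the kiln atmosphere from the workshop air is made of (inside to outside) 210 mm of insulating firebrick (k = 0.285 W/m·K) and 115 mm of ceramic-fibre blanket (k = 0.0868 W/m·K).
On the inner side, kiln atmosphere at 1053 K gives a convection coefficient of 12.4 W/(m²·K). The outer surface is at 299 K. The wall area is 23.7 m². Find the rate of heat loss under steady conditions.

Q ≈ 8340 W

Treating each layer as a thermal resistance in series:
R_inner film = 1/(h_i·A) = 1/(12.4×23.7) = 0.003403 K/W
R_insulating firebrick = L/(kA) = 0.21/(0.285×23.7) = 0.03109 K/W
R_ceramic-fibre blanket = L/(kA) = 0.115/(0.0868×23.7) = 0.0559 K/W
R_total = 0.0904 K/W
Q = ΔT / R_total = 754 / 0.0904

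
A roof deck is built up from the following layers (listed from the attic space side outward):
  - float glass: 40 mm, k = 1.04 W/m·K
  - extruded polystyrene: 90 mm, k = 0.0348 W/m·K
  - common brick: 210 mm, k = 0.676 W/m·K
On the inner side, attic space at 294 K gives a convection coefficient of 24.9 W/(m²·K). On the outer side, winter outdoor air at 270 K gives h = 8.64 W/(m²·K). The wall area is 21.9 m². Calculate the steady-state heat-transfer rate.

Treating each layer as a thermal resistance in series:
R_inner film = 1/(h_i·A) = 1/(24.9×21.9) = 0.001834 K/W
R_float glass = L/(kA) = 0.04/(1.04×21.9) = 0.001756 K/W
R_extruded polystyrene = L/(kA) = 0.09/(0.0348×21.9) = 0.1181 K/W
R_common brick = L/(kA) = 0.21/(0.676×21.9) = 0.01418 K/W
R_outer film = 1/(h_o·A) = 1/(8.64×21.9) = 0.005285 K/W
R_total = 0.1412 K/W
Q = ΔT / R_total = 24 / 0.1412

Q ≈ 170 W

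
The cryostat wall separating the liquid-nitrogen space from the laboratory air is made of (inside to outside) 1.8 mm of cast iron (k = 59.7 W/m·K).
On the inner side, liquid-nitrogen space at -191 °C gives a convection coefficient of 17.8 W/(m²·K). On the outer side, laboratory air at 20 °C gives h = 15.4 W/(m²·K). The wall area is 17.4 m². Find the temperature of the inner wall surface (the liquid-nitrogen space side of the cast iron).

Using the resistance-network approach (series):
R_inner film = 1/(h_i·A) = 1/(17.8×17.4) = 0.003229 K/W
R_cast iron = L/(kA) = 0.0018/(59.7×17.4) = 1.733×10^-6 K/W
R_outer film = 1/(h_o·A) = 1/(15.4×17.4) = 0.003732 K/W
R_total = 0.006962 K/W;  Q = ΔT/R_total = 211/0.006962 = 30310 W
T_interface = T_inner + Q·ΣR(inner→interface) = -191 + 30300×0.003229

T ≈ -93.2 °C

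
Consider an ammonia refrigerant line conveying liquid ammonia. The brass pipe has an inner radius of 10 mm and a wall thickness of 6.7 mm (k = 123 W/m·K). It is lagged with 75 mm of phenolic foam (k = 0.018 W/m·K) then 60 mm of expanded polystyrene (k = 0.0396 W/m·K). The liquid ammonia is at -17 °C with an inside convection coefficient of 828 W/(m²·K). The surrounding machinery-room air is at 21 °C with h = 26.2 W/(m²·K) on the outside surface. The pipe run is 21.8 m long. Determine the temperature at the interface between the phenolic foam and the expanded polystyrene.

T ≈ 16.4 °C

Treating each annulus and film as a series resistance:
R_inner film = 1/(h_i·2πr₁L) = 1/(828×2π×0.01×21.8) = 8.817×10^-4 K/W
R_brass pipe wall = ln(16.7/10)/(2π×123×21.8) = 3.044×10^-5 K/W
R_phenolic foam = ln(91.7/16.7)/(2π×0.018×21.8) = 0.6908 K/W
R_expanded polystyrene = ln(151.7/91.7)/(2π×0.0396×21.8) = 0.0928 K/W
R_outer film = 1/(h_o·2πr_oL) = 1/(26.2×2π×0.1517×21.8) = 0.001837 K/W
R_total = 0.7863 K/W
Q = ΔT/R_total = 38/0.7863
Q = 48.3 W
T_interface = T_inner + Q·ΣR(inner→interface) = -17 + 48.3×0.6917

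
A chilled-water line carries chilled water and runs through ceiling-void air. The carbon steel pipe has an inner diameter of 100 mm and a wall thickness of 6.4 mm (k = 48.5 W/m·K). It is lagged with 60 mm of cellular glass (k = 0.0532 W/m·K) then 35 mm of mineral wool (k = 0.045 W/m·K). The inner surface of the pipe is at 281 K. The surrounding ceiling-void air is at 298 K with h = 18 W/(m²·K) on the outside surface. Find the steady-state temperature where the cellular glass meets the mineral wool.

T ≈ 293 K

Cylindrical conduction, so R = ln(r₂/r₁)/(2πkL) per layer, in series:
R_carbon steel pipe wall = ln(56.4/50)/(2π×48.5×1) = 3.952×10^-4 K/W
R_cellular glass = ln(116.4/56.4)/(2π×0.0532×1) = 2.168 K/W
R_mineral wool = ln(151.4/116.4)/(2π×0.045×1) = 0.9298 K/W
R_outer film = 1/(h_o·2πr_oL) = 1/(18×2π×0.1514×1) = 0.0584 K/W
R_total = 3.156 K/W
Q = ΔT/R_total = 17/3.156
Q = 5.39 W/m
T_interface = T_inner + Q·ΣR(inner→interface) = 281 + 5.39×2.168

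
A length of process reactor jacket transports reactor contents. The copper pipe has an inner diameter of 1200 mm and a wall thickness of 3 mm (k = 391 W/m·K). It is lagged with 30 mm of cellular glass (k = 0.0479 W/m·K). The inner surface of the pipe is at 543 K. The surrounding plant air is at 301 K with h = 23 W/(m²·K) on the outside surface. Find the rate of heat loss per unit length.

q′ ≈ 1400 W/m

For a radial system each layer contributes R = ln(r_out/r_in)/(2πkL); films add R = 1/(hA).
R_copper pipe wall = ln(603/600)/(2π×391×1) = 2.03×10^-6 K/W
R_cellular glass = ln(633/603)/(2π×0.0479×1) = 0.1613 K/W
R_outer film = 1/(h_o·2πr_oL) = 1/(23×2π×0.633×1) = 0.01093 K/W
R_total = 0.1723 K/W
Q = ΔT/R_total = 242/0.1723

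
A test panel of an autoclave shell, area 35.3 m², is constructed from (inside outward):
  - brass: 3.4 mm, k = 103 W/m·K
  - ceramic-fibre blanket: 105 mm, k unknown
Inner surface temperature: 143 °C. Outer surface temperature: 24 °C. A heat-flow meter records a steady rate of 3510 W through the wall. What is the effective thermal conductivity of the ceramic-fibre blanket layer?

Thermal resistances in series:
R_brass = L/(kA) = 0.0034/(103×35.3) = 9.351×10^-7 K/W
Sum of known resistances R_other = 9.351×10^-7 K/W
Total R = ΔT/Q = 119/3510 = 0.0339 K/W
R_ceramic-fibre blanket = R_total − R_other = 0.0339 K/W
k = L/(R·A) = 0.105/(0.0339×35.3)

k ≈ 0.0877 W/(m·K)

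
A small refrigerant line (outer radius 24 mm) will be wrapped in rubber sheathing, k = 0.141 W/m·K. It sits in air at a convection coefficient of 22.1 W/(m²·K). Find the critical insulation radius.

For a cylinder r_cr = k/h = 0.141/22.1
r_cr = 6.38 mm; since the bare radius (24 mm) is above r_cr, any added insulation will reduce heat loss.

r_cr ≈ 6.38 mm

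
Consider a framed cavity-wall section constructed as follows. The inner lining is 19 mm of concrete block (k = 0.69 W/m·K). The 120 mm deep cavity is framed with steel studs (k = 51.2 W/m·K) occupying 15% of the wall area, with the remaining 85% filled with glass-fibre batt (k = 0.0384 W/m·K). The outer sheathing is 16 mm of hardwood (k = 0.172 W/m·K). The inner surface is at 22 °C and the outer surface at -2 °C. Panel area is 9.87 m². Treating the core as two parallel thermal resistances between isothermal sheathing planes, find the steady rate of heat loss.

Sheathing layers in series; stud and cavity paths in parallel between them.
R_inner = 0.019/(0.69×9.87) = 0.00279 K/W
R_stud  = 0.12/(51.2×0.15×9.87) = 0.001583 K/W
R_cav   = 0.12/(0.0384×0.85×9.87) = 0.3725 K/W
1/R_core = 1/R_stud + 1/R_cav → R_core = 0.001576 K/W
R_outer = 0.016/(0.172×9.87) = 0.009425 K/W
R_total = 0.01379 K/W
Q = ΔT/R_total = 24/0.01379

Q ≈ 1740 W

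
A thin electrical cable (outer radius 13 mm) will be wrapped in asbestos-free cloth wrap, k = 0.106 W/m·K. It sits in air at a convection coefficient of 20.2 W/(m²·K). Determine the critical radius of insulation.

r_cr ≈ 5.25 mm

For a cylinder r_cr = k/h = 0.106/20.2
r_cr = 5.25 mm; since the bare radius (13 mm) is above r_cr, any added insulation will reduce heat loss.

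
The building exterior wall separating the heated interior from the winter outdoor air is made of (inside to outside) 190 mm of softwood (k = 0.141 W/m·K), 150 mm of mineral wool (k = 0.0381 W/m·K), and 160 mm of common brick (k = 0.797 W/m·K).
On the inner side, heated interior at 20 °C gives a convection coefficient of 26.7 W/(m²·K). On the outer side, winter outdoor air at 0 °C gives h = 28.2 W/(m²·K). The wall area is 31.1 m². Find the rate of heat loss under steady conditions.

Using the resistance-network approach (series):
R_inner film = 1/(h_i·A) = 1/(26.7×31.1) = 0.001204 K/W
R_softwood = L/(kA) = 0.19/(0.141×31.1) = 0.04333 K/W
R_mineral wool = L/(kA) = 0.15/(0.0381×31.1) = 0.1266 K/W
R_common brick = L/(kA) = 0.16/(0.797×31.1) = 0.006455 K/W
R_outer film = 1/(h_o·A) = 1/(28.2×31.1) = 0.00114 K/W
R_total = 0.1787 K/W
Q = ΔT / R_total = 20 / 0.1787

Q ≈ 112 W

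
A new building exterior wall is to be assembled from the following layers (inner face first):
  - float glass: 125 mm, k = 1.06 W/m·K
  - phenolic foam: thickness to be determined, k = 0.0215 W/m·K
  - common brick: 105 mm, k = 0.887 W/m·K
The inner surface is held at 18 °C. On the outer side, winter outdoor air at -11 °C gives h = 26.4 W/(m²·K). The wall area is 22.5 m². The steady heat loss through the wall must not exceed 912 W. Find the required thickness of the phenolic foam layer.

L ≈ 9.49 mm

Model the wall as resistances in series:
R_float glass = L/(kA) = 0.125/(1.06×22.5) = 0.005241 K/W
R_common brick = L/(kA) = 0.105/(0.887×22.5) = 0.005261 K/W
R_outer film = 1/(h_o·A) = 1/(26.4×22.5) = 0.001684 K/W
Sum of the known resistances R_other = 0.01219 K/W
Required total resistance R_tot = ΔT/Q_allow = 29/912 = 0.0318 K/W
R_phenolic foam = R_tot − R_other = 0.01961 K/W
L = R·k·A = 0.01961×0.0215×22.5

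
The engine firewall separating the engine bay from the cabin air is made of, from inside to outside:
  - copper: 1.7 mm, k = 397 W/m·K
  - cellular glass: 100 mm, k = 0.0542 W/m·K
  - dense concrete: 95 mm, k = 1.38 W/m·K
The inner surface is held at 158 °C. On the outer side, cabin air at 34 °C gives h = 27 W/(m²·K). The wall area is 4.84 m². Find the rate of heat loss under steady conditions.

Q ≈ 308 W

Model the wall as resistances in series:
R_copper = L/(kA) = 0.0017/(397×4.84) = 8.847×10^-7 K/W
R_cellular glass = L/(kA) = 0.1/(0.0542×4.84) = 0.3812 K/W
R_dense concrete = L/(kA) = 0.095/(1.38×4.84) = 0.01422 K/W
R_outer film = 1/(h_o·A) = 1/(27×4.84) = 0.007652 K/W
R_total = 0.4031 K/W
Q = ΔT / R_total = 124 / 0.4031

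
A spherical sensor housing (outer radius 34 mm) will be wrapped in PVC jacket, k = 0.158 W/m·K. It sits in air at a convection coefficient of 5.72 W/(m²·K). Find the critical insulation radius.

For a sphere r_cr = 2k/h = 2×0.158/5.72
r_cr = 55.2 mm; since the bare radius (34 mm) is below r_cr, adding a thin layer of insulation will *increase* heat loss.

r_cr ≈ 55.2 mm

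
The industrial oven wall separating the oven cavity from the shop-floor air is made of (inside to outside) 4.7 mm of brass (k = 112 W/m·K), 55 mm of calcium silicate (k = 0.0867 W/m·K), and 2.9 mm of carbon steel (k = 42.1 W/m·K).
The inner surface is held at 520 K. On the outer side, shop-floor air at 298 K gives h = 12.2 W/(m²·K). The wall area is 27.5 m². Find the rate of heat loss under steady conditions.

Model the wall as resistances in series:
R_brass = L/(kA) = 0.0047/(112×27.5) = 1.526×10^-6 K/W
R_calcium silicate = L/(kA) = 0.055/(0.0867×27.5) = 0.02307 K/W
R_carbon steel = L/(kA) = 0.0029/(42.1×27.5) = 2.505×10^-6 K/W
R_outer film = 1/(h_o·A) = 1/(12.2×27.5) = 0.002981 K/W
R_total = 0.02605 K/W
Q = ΔT / R_total = 222 / 0.02605

Q ≈ 8520 W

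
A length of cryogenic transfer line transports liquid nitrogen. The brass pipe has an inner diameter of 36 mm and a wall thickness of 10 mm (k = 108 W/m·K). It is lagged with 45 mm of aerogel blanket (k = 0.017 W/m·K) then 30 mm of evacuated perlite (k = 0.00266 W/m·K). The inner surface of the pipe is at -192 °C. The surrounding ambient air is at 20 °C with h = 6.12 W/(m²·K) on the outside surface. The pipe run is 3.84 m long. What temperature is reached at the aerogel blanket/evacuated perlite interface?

For a radial system each layer contributes R = ln(r_out/r_in)/(2πkL); films add R = 1/(hA).
R_brass pipe wall = ln(28/18)/(2π×108×3.84) = 1.696×10^-4 K/W
R_aerogel blanket = ln(73/28)/(2π×0.017×3.84) = 2.336 K/W
R_evacuated perlite = ln(103/73)/(2π×0.00266×3.84) = 5.364 K/W
R_outer film = 1/(h_o·2πr_oL) = 1/(6.12×2π×0.103×3.84) = 0.06575 K/W
R_total = 7.766 K/W
Q = ΔT/R_total = 212/7.766
Q = 27.3 W
T_interface = T_inner + Q·ΣR(inner→interface) = -192 + 27.3×2.336

T ≈ -128 °C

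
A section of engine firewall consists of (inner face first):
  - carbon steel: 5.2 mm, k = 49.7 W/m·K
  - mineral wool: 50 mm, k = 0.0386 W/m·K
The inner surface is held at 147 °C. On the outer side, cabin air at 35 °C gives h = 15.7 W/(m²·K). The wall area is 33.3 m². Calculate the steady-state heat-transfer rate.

Q ≈ 2740 W

Using the resistance-network approach (series):
R_carbon steel = L/(kA) = 0.0052/(49.7×33.3) = 3.142×10^-6 K/W
R_mineral wool = L/(kA) = 0.05/(0.0386×33.3) = 0.0389 K/W
R_outer film = 1/(h_o·A) = 1/(15.7×33.3) = 0.001913 K/W
R_total = 0.04081 K/W
Q = ΔT / R_total = 112 / 0.04081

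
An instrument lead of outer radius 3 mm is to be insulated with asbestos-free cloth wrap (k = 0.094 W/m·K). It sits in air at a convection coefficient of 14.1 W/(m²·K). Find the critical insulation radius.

r_cr ≈ 6.67 mm

For a cylinder r_cr = k/h = 0.094/14.1
r_cr = 6.67 mm; since the bare radius (3 mm) is below r_cr, adding a thin layer of insulation will *increase* heat loss.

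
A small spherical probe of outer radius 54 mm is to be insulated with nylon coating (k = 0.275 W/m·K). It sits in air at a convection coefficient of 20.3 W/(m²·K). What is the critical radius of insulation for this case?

r_cr ≈ 27.1 mm

For a sphere r_cr = 2k/h = 2×0.275/20.3
r_cr = 27.1 mm; since the bare radius (54 mm) is above r_cr, any added insulation will reduce heat loss.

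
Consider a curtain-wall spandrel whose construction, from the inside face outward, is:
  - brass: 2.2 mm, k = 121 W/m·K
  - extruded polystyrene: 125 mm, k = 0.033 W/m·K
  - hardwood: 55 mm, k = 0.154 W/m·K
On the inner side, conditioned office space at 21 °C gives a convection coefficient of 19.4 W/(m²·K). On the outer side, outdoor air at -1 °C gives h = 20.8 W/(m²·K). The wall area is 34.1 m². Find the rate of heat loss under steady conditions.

Treating each layer as a thermal resistance in series:
R_inner film = 1/(h_i·A) = 1/(19.4×34.1) = 0.001512 K/W
R_brass = L/(kA) = 0.0022/(121×34.1) = 5.332×10^-7 K/W
R_extruded polystyrene = L/(kA) = 0.125/(0.033×34.1) = 0.1111 K/W
R_hardwood = L/(kA) = 0.055/(0.154×34.1) = 0.01047 K/W
R_outer film = 1/(h_o·A) = 1/(20.8×34.1) = 0.00141 K/W
R_total = 0.1245 K/W
Q = ΔT / R_total = 22 / 0.1245

Q ≈ 177 W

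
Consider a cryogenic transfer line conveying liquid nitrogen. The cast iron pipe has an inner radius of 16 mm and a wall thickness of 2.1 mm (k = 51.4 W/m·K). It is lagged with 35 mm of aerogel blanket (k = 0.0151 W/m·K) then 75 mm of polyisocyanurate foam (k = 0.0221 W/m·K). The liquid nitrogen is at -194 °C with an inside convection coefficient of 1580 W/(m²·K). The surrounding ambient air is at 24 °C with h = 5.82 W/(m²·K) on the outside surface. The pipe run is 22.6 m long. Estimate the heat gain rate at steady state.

Q ≈ 275 W

Per-layer cylindrical resistances, series-summed:
R_inner film = 1/(h_i·2πr₁L) = 1/(1580×2π×0.016×22.6) = 2.786×10^-4 K/W
R_cast iron pipe wall = ln(18.1/16)/(2π×51.4×22.6) = 1.69×10^-5 K/W
R_aerogel blanket = ln(53.1/18.1)/(2π×0.0151×22.6) = 0.5019 K/W
R_polyisocyanurate foam = ln(128.1/53.1)/(2π×0.0221×22.6) = 0.2806 K/W
R_outer film = 1/(h_o·2πr_oL) = 1/(5.82×2π×0.1281×22.6) = 0.009446 K/W
R_total = 0.7923 K/W
Q = ΔT/R_total = 218/0.7923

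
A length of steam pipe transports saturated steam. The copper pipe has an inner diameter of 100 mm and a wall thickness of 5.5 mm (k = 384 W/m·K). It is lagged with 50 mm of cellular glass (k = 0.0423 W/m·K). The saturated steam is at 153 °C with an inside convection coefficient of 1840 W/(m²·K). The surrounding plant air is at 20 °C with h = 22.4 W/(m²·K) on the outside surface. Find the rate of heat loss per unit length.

Radial resistances (cylindrical: R_cond = ln(r_o/r_i)/(2πkL), R_conv = 1/(h·2πrL)):
R_inner film = 1/(h_i·2πr₁L) = 1/(1840×2π×0.05×1) = 0.00173 K/W
R_copper pipe wall = ln(55.5/50)/(2π×384×1) = 4.325×10^-5 K/W
R_cellular glass = ln(105.5/55.5)/(2π×0.0423×1) = 2.417 K/W
R_outer film = 1/(h_o·2πr_oL) = 1/(22.4×2π×0.1055×1) = 0.06735 K/W
R_total = 2.486 K/W
Q = ΔT/R_total = 133/2.486

q′ ≈ 53.5 W/m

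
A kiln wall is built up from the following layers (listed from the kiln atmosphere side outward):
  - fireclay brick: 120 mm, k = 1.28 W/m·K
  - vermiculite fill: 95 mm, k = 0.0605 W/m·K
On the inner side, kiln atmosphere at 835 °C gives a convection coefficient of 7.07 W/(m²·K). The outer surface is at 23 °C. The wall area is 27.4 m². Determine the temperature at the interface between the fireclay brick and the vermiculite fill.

Treating each layer as a thermal resistance in series:
R_inner film = 1/(h_i·A) = 1/(7.07×27.4) = 0.005162 K/W
R_fireclay brick = L/(kA) = 0.12/(1.28×27.4) = 0.003422 K/W
R_vermiculite fill = L/(kA) = 0.095/(0.0605×27.4) = 0.05731 K/W
R_total = 0.06589 K/W;  Q = ΔT/R_total = 812/0.06589 = 12320 W
T_interface = T_inner − Q·ΣR(inner→interface) = 835 − 12300×0.008584

T ≈ 729 °C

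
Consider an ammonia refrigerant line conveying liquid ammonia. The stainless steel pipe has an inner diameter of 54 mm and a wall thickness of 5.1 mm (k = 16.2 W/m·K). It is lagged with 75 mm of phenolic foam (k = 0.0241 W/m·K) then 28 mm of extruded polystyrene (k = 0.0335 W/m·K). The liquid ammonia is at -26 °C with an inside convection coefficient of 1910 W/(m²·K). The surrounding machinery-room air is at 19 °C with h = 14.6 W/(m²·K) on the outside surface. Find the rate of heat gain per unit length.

q′ ≈ 4.92 W/m

Per-layer cylindrical resistances, series-summed:
R_inner film = 1/(h_i·2πr₁L) = 1/(1910×2π×0.027×1) = 0.003086 K/W
R_stainless steel pipe wall = ln(32.1/27)/(2π×16.2×1) = 0.0017 K/W
R_phenolic foam = ln(107.1/32.1)/(2π×0.0241×1) = 7.957 K/W
R_extruded polystyrene = ln(135.1/107.1)/(2π×0.0335×1) = 1.103 K/W
R_outer film = 1/(h_o·2πr_oL) = 1/(14.6×2π×0.1351×1) = 0.08069 K/W
R_total = 9.146 K/W
Q = ΔT/R_total = 45/9.146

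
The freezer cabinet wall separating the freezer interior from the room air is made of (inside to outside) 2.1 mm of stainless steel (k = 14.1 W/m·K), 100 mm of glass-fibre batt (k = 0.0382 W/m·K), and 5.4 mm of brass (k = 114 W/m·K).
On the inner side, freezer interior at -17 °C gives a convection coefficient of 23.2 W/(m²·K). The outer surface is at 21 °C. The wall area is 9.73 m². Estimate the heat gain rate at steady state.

Q ≈ 139 W

Treating each layer as a thermal resistance in series:
R_inner film = 1/(h_i·A) = 1/(23.2×9.73) = 0.00443 K/W
R_stainless steel = L/(kA) = 0.0021/(14.1×9.73) = 1.531×10^-5 K/W
R_glass-fibre batt = L/(kA) = 0.1/(0.0382×9.73) = 0.269 K/W
R_brass = L/(kA) = 0.0054/(114×9.73) = 4.868×10^-6 K/W
R_total = 0.2735 K/W
Q = ΔT / R_total = 38 / 0.2735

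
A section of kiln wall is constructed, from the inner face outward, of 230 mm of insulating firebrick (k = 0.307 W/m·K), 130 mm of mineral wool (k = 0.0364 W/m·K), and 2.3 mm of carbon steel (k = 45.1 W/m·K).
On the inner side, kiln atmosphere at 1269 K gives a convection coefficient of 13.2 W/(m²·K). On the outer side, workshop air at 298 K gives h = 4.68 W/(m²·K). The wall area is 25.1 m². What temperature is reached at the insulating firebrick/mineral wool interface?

T ≈ 1100 K

Using the resistance-network approach (series):
R_inner film = 1/(h_i·A) = 1/(13.2×25.1) = 0.003018 K/W
R_insulating firebrick = L/(kA) = 0.23/(0.307×25.1) = 0.02985 K/W
R_mineral wool = L/(kA) = 0.13/(0.0364×25.1) = 0.1423 K/W
R_carbon steel = L/(kA) = 0.0023/(45.1×25.1) = 2.032×10^-6 K/W
R_outer film = 1/(h_o·A) = 1/(4.68×25.1) = 0.008513 K/W
R_total = 0.1837 K/W;  Q = ΔT/R_total = 971/0.1837 = 5287 W
T_interface = T_inner − Q·ΣR(inner→interface) = 1269 − 5290×0.03287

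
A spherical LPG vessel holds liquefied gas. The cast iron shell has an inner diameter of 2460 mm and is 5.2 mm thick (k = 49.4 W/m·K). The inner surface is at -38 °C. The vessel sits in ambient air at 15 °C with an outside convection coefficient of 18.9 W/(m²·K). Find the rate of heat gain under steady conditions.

Q ≈ 19200 W

For a spherical shell R = (1/r₁ − 1/r₂)/(4πk); film R = 1/(h·4πr²). In series:
R_cast iron shell = (1/1.23 − 1/1.2352)/(4π×49.4) = 5.513×10^-6 K/W
R_outer film = 1/(h·4πr_o²) = 1/(18.9×4π×1.2352²) = 0.00276 K/W
R_total = 0.002765 K/W
Q = ΔT/R_total = 53/0.002765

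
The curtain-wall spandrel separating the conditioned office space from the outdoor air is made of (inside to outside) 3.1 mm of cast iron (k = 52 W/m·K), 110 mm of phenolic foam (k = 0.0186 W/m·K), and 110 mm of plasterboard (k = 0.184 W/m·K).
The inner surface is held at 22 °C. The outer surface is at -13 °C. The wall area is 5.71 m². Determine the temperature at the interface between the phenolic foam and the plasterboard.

Model the wall as resistances in series:
R_cast iron = L/(kA) = 0.0031/(52×5.71) = 1.044×10^-5 K/W
R_phenolic foam = L/(kA) = 0.11/(0.0186×5.71) = 1.036 K/W
R_plasterboard = L/(kA) = 0.11/(0.184×5.71) = 0.1047 K/W
R_total = 1.14 K/W;  Q = ΔT/R_total = 35/1.14 = 30.69 W
T_interface = T_inner − Q·ΣR(inner→interface) = 22 − 30.7×1.036

T ≈ -9.79 °C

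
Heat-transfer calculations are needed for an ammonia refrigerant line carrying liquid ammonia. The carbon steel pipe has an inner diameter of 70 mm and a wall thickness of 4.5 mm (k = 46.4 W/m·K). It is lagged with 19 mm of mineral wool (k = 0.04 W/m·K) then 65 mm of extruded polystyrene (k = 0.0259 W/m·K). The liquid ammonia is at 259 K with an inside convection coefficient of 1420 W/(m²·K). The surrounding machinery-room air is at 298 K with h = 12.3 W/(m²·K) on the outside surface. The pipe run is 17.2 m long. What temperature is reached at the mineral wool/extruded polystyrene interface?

Treating each annulus and film as a series resistance:
R_inner film = 1/(h_i·2πr₁L) = 1/(1420×2π×0.035×17.2) = 1.862×10^-4 K/W
R_carbon steel pipe wall = ln(39.5/35)/(2π×46.4×17.2) = 2.412×10^-5 K/W
R_mineral wool = ln(58.5/39.5)/(2π×0.04×17.2) = 0.09085 K/W
R_extruded polystyrene = ln(123.5/58.5)/(2π×0.0259×17.2) = 0.267 K/W
R_outer film = 1/(h_o·2πr_oL) = 1/(12.3×2π×0.1235×17.2) = 0.006091 K/W
R_total = 0.3641 K/W
Q = ΔT/R_total = 39/0.3641
Q = 107 W
T_interface = T_inner + Q·ΣR(inner→interface) = 259 + 107×0.09106

T ≈ 269 K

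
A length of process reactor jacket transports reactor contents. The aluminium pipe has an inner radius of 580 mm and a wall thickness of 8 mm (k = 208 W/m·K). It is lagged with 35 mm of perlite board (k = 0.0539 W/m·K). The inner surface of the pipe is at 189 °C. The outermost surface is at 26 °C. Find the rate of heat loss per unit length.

Treating each annulus and film as a series resistance:
R_aluminium pipe wall = ln(588/580)/(2π×208×1) = 1.048×10^-5 K/W
R_perlite board = ln(623/588)/(2π×0.0539×1) = 0.1707 K/W
R_total = 0.1707 K/W
Q = ΔT/R_total = 163/0.1707

q′ ≈ 955 W/m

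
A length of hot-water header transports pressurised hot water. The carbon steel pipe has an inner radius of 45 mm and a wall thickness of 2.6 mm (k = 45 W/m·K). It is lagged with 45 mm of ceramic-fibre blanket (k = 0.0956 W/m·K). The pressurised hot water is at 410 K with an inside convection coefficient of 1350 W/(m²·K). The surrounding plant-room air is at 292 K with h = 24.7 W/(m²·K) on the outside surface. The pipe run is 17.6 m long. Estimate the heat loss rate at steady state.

Q ≈ 1760 W

Cylindrical conduction, so R = ln(r₂/r₁)/(2πkL) per layer, in series:
R_inner film = 1/(h_i·2πr₁L) = 1/(1350×2π×0.045×17.6) = 1.489×10^-4 K/W
R_carbon steel pipe wall = ln(47.6/45)/(2π×45×17.6) = 1.129×10^-5 K/W
R_ceramic-fibre blanket = ln(92.6/47.6)/(2π×0.0956×17.6) = 0.06295 K/W
R_outer film = 1/(h_o·2πr_oL) = 1/(24.7×2π×0.0926×17.6) = 0.003954 K/W
R_total = 0.06706 K/W
Q = ΔT/R_total = 118/0.06706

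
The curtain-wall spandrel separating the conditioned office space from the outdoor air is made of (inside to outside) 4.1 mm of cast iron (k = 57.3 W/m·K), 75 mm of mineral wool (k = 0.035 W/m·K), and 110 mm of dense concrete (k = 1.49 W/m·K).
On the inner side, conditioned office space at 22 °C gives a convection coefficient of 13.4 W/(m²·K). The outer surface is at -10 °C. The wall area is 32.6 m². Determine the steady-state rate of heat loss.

Thermal resistances in series:
R_inner film = 1/(h_i·A) = 1/(13.4×32.6) = 0.002289 K/W
R_cast iron = L/(kA) = 0.0041/(57.3×32.6) = 2.195×10^-6 K/W
R_mineral wool = L/(kA) = 0.075/(0.035×32.6) = 0.06573 K/W
R_dense concrete = L/(kA) = 0.11/(1.49×32.6) = 0.002265 K/W
R_total = 0.07029 K/W
Q = ΔT / R_total = 32 / 0.07029

Q ≈ 455 W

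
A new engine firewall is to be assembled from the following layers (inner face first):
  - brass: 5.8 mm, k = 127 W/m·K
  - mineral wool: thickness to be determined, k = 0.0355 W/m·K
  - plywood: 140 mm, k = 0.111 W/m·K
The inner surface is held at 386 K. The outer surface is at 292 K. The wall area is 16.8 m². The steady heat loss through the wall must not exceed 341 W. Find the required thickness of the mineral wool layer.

L ≈ 120 mm

Model the wall as resistances in series:
R_brass = L/(kA) = 0.0058/(127×16.8) = 2.718×10^-6 K/W
R_plywood = L/(kA) = 0.14/(0.111×16.8) = 0.07508 K/W
Sum of the known resistances R_other = 0.07508 K/W
Required total resistance R_tot = ΔT/Q_allow = 94/341 = 0.2757 K/W
R_mineral wool = R_tot − R_other = 0.2006 K/W
L = R·k·A = 0.2006×0.0355×16.8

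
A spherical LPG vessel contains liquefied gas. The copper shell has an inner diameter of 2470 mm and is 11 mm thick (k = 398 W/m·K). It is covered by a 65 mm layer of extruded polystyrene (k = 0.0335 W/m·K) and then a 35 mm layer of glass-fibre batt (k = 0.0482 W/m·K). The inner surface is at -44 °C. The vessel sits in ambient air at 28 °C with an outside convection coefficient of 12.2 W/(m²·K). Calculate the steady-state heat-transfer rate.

Q ≈ 550 W

For a spherical shell R = (1/r₁ − 1/r₂)/(4πk); film R = 1/(h·4πr²). In series:
R_copper shell = (1/1.235 − 1/1.246)/(4π×398) = 1.429×10^-6 K/W
R_extruded polystyrene = (1/1.246 − 1/1.311)/(4π×0.0335) = 0.09452 K/W
R_glass-fibre batt = (1/1.311 − 1/1.346)/(4π×0.0482) = 0.03275 K/W
R_outer film = 1/(h·4πr_o²) = 1/(12.2×4π×1.346²) = 0.0036 K/W
R_total = 0.1309 K/W
Q = ΔT/R_total = 72/0.1309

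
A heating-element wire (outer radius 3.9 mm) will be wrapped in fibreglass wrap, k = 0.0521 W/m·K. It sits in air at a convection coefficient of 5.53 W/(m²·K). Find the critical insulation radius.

r_cr ≈ 9.42 mm

For a cylinder r_cr = k/h = 0.0521/5.53
r_cr = 9.42 mm; since the bare radius (3.9 mm) is below r_cr, adding a thin layer of insulation will *increase* heat loss.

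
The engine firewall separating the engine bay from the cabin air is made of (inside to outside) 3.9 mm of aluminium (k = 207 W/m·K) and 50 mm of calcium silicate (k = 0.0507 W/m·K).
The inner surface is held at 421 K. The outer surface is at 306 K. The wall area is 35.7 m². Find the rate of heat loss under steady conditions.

Q ≈ 4160 W

Series thermal resistances:
R_aluminium = L/(kA) = 0.0039/(207×35.7) = 5.277×10^-7 K/W
R_calcium silicate = L/(kA) = 0.05/(0.0507×35.7) = 0.02762 K/W
R_total = 0.02762 K/W
Q = ΔT / R_total = 115 / 0.02762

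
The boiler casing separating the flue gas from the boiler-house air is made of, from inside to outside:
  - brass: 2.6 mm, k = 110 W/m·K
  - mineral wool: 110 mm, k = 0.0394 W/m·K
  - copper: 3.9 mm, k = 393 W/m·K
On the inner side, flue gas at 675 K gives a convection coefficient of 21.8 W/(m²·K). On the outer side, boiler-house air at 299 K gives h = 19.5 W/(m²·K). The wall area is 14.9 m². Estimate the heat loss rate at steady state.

Q ≈ 1940 W

Using the resistance-network approach (series):
R_inner film = 1/(h_i·A) = 1/(21.8×14.9) = 0.003079 K/W
R_brass = L/(kA) = 0.0026/(110×14.9) = 1.586×10^-6 K/W
R_mineral wool = L/(kA) = 0.11/(0.0394×14.9) = 0.1874 K/W
R_copper = L/(kA) = 0.0039/(393×14.9) = 6.66×10^-7 K/W
R_outer film = 1/(h_o·A) = 1/(19.5×14.9) = 0.003442 K/W
R_total = 0.1939 K/W
Q = ΔT / R_total = 376 / 0.1939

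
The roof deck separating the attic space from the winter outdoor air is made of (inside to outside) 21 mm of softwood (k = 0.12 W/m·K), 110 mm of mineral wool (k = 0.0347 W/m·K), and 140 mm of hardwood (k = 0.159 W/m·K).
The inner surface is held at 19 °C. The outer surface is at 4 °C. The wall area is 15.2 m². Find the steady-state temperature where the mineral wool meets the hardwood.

T ≈ 7.13 °C

Treating each layer as a thermal resistance in series:
R_softwood = L/(kA) = 0.021/(0.12×15.2) = 0.01151 K/W
R_mineral wool = L/(kA) = 0.11/(0.0347×15.2) = 0.2086 K/W
R_hardwood = L/(kA) = 0.14/(0.159×15.2) = 0.05793 K/W
R_total = 0.278 K/W;  Q = ΔT/R_total = 15/0.278 = 53.96 W
T_interface = T_inner − Q·ΣR(inner→interface) = 19 − 54×0.2201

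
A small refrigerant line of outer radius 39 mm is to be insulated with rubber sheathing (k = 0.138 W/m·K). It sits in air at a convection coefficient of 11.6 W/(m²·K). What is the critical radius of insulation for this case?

For a cylinder r_cr = k/h = 0.138/11.6
r_cr = 11.9 mm; since the bare radius (39 mm) is above r_cr, any added insulation will reduce heat loss.

r_cr ≈ 11.9 mm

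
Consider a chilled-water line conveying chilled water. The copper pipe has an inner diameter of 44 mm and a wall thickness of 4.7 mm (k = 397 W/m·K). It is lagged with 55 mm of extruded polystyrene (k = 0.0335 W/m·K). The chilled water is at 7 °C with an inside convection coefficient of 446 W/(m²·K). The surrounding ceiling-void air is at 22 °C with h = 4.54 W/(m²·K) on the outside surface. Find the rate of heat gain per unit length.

For a radial system each layer contributes R = ln(r_out/r_in)/(2πkL); films add R = 1/(hA).
R_inner film = 1/(h_i·2πr₁L) = 1/(446×2π×0.022×1) = 0.01622 K/W
R_copper pipe wall = ln(26.7/22)/(2π×397×1) = 7.762×10^-5 K/W
R_extruded polystyrene = ln(81.7/26.7)/(2π×0.0335×1) = 5.313 K/W
R_outer film = 1/(h_o·2πr_oL) = 1/(4.54×2π×0.0817×1) = 0.4291 K/W
R_total = 5.759 K/W
Q = ΔT/R_total = 15/5.759

q′ ≈ 2.6 W/m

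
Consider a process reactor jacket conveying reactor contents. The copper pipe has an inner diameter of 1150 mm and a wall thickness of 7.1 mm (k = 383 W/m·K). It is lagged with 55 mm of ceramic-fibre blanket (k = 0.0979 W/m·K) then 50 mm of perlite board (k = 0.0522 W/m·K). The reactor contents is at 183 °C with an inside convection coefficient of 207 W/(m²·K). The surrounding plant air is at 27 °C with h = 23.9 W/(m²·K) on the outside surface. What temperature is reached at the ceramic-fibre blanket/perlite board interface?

T ≈ 123 °C

Radial resistances (cylindrical: R_cond = ln(r_o/r_i)/(2πkL), R_conv = 1/(h·2πrL)):
R_inner film = 1/(h_i·2πr₁L) = 1/(207×2π×0.575×1) = 0.001337 K/W
R_copper pipe wall = ln(582.1/575)/(2π×383×1) = 5.1×10^-6 K/W
R_ceramic-fibre blanket = ln(637.1/582.1)/(2π×0.0979×1) = 0.1468 K/W
R_perlite board = ln(687.1/637.1)/(2π×0.0522×1) = 0.2304 K/W
R_outer film = 1/(h_o·2πr_oL) = 1/(23.9×2π×0.6871×1) = 0.009692 K/W
R_total = 0.3882 K/W
Q = ΔT/R_total = 156/0.3882
Q = 402 W/m
T_interface = T_inner − Q·ΣR(inner→interface) = 183 − 402×0.1481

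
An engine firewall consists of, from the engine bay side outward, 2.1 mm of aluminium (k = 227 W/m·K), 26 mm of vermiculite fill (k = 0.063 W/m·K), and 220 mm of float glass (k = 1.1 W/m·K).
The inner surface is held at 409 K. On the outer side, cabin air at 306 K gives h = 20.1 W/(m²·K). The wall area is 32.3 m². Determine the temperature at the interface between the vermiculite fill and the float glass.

Using the resistance-network approach (series):
R_aluminium = L/(kA) = 0.0021/(227×32.3) = 2.864×10^-7 K/W
R_vermiculite fill = L/(kA) = 0.026/(0.063×32.3) = 0.01278 K/W
R_float glass = L/(kA) = 0.22/(1.1×32.3) = 0.006192 K/W
R_outer film = 1/(h_o·A) = 1/(20.1×32.3) = 0.00154 K/W
R_total = 0.02051 K/W;  Q = ΔT/R_total = 103/0.02051 = 5022 W
T_interface = T_inner − Q·ΣR(inner→interface) = 409 − 5020×0.01278

T ≈ 345 K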